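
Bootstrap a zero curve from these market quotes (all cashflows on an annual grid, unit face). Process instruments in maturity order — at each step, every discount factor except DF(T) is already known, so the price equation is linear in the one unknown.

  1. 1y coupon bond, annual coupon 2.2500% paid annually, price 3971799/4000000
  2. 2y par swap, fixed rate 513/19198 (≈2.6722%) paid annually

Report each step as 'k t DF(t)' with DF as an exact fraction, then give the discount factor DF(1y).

step 1 [1y] bond c/1=9/400: DF=(3971799/4000000 − 9/400·(0))/(1+9/400) = 9711/10000 ≈ 0.971100
step 2 [2y] swap r/1=513/19198: DF=(1 − 513/19198·(0.971100))/(1+513/19198) = 9487/10000 ≈ 0.948700

1 1 9711/10000
2 2 9487/10000
DF(1y) = 9711/10000 ≈ 0.971100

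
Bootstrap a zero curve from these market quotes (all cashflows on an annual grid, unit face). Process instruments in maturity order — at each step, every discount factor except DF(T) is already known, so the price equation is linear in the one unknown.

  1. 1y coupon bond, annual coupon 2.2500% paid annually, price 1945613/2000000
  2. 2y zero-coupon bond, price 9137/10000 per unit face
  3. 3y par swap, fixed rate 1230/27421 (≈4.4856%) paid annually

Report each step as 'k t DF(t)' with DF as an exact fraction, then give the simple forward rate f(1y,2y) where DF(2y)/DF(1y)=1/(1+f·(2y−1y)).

step 1 [1y] bond c/1=9/400: DF=(1945613/2000000 − 9/400·(0))/(1+9/400) = 4757/5000 ≈ 0.951400
step 2 [2y] zero: DF = P = 9137/10000 ≈ 0.913700
step 3 [3y] swap r/1=1230/27421: DF=(1 − 1230/27421·(0.951400+0.913700))/(1+1230/27421) = 877/1000 ≈ 0.877000

1 1 4757/5000
2 2 9137/10000
3 3 877/1000
f(1y,2y) = ((4757/5000)/(9137/10000) − 1)/(1) = 377/9137 ≈ 4.1261%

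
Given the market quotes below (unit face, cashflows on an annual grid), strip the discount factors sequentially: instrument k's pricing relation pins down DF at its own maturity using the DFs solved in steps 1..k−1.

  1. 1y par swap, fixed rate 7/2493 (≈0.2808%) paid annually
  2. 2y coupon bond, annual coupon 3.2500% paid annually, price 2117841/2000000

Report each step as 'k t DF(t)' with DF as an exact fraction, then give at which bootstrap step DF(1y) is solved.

1 1 2493/2500
2 2 4971/5000
DF(1y) is solved at step 1

step 1 [1y] swap r/1=7/2493: DF=(1 − 7/2493·(0))/(1+7/2493) = 2493/2500 ≈ 0.997200
step 2 [2y] bond c/1=13/400: DF=(2117841/2000000 − 13/400·(0.997200))/(1+13/400) = 4971/5000 ≈ 0.994200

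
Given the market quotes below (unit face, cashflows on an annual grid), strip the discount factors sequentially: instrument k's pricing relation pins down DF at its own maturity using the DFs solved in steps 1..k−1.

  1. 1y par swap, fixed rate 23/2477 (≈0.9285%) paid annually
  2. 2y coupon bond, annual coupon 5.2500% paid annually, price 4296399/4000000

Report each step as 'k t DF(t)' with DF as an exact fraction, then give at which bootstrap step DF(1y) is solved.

1 1 2477/2500
2 2 9711/10000
DF(1y) is solved at step 1

step 1 [1y] swap r/1=23/2477: DF=(1 − 23/2477·(0))/(1+23/2477) = 2477/2500 ≈ 0.990800
step 2 [2y] bond c/1=21/400: DF=(4296399/4000000 − 21/400·(0.990800))/(1+21/400) = 9711/10000 ≈ 0.971100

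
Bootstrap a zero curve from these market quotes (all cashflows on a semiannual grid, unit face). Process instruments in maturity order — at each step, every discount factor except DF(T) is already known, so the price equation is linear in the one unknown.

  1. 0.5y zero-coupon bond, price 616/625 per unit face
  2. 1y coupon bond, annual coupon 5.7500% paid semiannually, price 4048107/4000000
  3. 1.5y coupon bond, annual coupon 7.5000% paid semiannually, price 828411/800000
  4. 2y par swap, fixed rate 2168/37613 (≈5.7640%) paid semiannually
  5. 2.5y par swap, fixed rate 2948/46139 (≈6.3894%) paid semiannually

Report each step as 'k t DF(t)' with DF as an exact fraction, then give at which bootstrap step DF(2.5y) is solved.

1 1/2 616/625
2 1 4781/5000
3 3/2 9279/10000
4 2 2229/2500
5 5/2 4263/5000
DF(2.5y) is solved at step 5

step 1 [0.5y] zero: DF = P = 616/625 ≈ 0.985600
step 2 [1y] bond c/2=23/800: DF=(4048107/4000000 − 23/800·(0.985600))/(1+23/800) = 4781/5000 ≈ 0.956200
step 3 [1.5y] bond c/2=3/80: DF=(828411/800000 − 3/80·(0.985600+0.956200))/(1+3/80) = 9279/10000 ≈ 0.927900
step 4 [2y] swap r/2=1084/37613: DF=(1 − 1084/37613·(0.985600+0.956200+0.927900))/(1+1084/37613) = 2229/2500 ≈ 0.891600
step 5 [2.5y] swap r/2=1474/46139: DF=(1 − 1474/46139·(0.985600+0.956200+0.927900+0.891600))/(1+1474/46139) = 4263/5000 ≈ 0.852600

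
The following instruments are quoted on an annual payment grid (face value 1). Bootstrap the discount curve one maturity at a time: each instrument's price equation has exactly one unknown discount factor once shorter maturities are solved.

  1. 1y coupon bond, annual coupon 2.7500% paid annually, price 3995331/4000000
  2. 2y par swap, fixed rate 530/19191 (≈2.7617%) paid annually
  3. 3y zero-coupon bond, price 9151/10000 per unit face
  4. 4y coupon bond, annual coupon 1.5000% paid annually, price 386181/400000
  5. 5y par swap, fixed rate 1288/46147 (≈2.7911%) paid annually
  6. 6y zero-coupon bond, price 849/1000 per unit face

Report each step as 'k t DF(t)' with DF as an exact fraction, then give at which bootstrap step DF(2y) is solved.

1 1 9721/10000
2 2 947/1000
3 3 9151/10000
4 4 9093/10000
5 5 1089/1250
6 6 849/1000
DF(2y) is solved at step 2

step 1 [1y] bond c/1=11/400: DF=(3995331/4000000 − 11/400·(0))/(1+11/400) = 9721/10000 ≈ 0.972100
step 2 [2y] swap r/1=530/19191: DF=(1 − 530/19191·(0.972100))/(1+530/19191) = 947/1000 ≈ 0.947000
step 3 [3y] zero: DF = P = 9151/10000 ≈ 0.915100
step 4 [4y] bond c/1=3/200: DF=(386181/400000 − 3/200·(0.972100+0.947000+0.915100))/(1+3/200) = 9093/10000 ≈ 0.909300
step 5 [5y] swap r/1=1288/46147: DF=(1 − 1288/46147·(0.972100+0.947000+0.915100+0.909300))/(1+1288/46147) = 1089/1250 ≈ 0.871200
step 6 [6y] zero: DF = P = 849/1000 ≈ 0.849000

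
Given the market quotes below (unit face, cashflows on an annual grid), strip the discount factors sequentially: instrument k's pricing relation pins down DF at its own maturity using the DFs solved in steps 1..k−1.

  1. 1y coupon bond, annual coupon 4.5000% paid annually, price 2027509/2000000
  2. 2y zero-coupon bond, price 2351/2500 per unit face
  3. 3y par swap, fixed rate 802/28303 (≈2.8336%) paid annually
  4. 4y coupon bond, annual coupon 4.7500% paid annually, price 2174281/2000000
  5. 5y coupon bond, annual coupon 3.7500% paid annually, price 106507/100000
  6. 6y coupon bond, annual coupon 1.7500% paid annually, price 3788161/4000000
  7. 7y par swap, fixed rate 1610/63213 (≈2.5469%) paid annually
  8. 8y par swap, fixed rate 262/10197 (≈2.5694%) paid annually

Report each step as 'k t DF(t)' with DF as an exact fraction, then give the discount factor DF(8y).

1 1 9701/10000
2 2 2351/2500
3 3 4599/5000
4 4 1819/2000
5 5 4457/5000
6 6 8511/10000
7 7 839/1000
8 8 4083/5000
DF(8y) = 4083/5000 ≈ 0.816600

step 1 [1y] bond c/1=9/200: DF=(2027509/2000000 − 9/200·(0))/(1+9/200) = 9701/10000 ≈ 0.970100
step 2 [2y] zero: DF = P = 2351/2500 ≈ 0.940400
step 3 [3y] swap r/1=802/28303: DF=(1 − 802/28303·(0.970100+0.940400))/(1+802/28303) = 4599/5000 ≈ 0.919800
step 4 [4y] bond c/1=19/400: DF=(2174281/2000000 − 19/400·(0.970100+0.940400+0.919800))/(1+19/400) = 1819/2000 ≈ 0.909500
step 5 [5y] bond c/1=3/80: DF=(106507/100000 − 3/80·(0.970100+0.940400+0.919800+0.909500))/(1+3/80) = 4457/5000 ≈ 0.891400
step 6 [6y] bond c/1=7/400: DF=(3788161/4000000 − 7/400·(0.970100+0.940400+0.919800+0.909500+0.891400))/(1+7/400) = 8511/10000 ≈ 0.851100
step 7 [7y] swap r/1=1610/63213: DF=(1 − 1610/63213·(0.970100+0.940400+0.919800+0.909500+0.891400+0.851100))/(1+1610/63213) = 839/1000 ≈ 0.839000
step 8 [8y] swap r/1=262/10197: DF=(1 − 262/10197·(0.970100+0.940400+0.919800+0.909500+0.891400+0.851100+0.839000))/(1+262/10197) = 4083/5000 ≈ 0.816600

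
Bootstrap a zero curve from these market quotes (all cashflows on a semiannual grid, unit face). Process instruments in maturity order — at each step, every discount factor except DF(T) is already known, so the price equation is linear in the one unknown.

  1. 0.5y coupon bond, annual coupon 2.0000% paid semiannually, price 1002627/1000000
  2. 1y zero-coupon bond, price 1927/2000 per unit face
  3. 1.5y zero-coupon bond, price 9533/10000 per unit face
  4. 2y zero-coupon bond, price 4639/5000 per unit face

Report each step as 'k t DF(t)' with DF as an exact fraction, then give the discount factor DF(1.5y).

1 1/2 9927/10000
2 1 1927/2000
3 3/2 9533/10000
4 2 4639/5000
DF(1.5y) = 9533/10000 ≈ 0.953300

step 1 [0.5y] bond c/2=1/100: DF=(1002627/1000000 − 1/100·(0))/(1+1/100) = 9927/10000 ≈ 0.992700
step 2 [1y] zero: DF = P = 1927/2000 ≈ 0.963500
step 3 [1.5y] zero: DF = P = 9533/10000 ≈ 0.953300
step 4 [2y] zero: DF = P = 4639/5000 ≈ 0.927800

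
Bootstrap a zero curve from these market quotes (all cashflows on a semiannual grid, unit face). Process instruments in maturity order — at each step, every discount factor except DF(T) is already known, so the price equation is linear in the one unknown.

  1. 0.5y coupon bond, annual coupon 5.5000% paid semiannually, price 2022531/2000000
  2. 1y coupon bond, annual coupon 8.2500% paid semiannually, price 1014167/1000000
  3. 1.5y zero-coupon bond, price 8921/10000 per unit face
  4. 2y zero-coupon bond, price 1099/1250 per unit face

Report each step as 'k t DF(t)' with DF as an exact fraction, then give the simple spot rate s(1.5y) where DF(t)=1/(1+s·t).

1 1/2 4921/5000
2 1 187/200
3 3/2 8921/10000
4 2 1099/1250
s(1.5y) = (1/(8921/10000) − 1)/(3/2) = 2158/26763 ≈ 8.0634%

step 1 [0.5y] bond c/2=11/400: DF=(2022531/2000000 − 11/400·(0))/(1+11/400) = 4921/5000 ≈ 0.984200
step 2 [1y] bond c/2=33/800: DF=(1014167/1000000 − 33/800·(0.984200))/(1+33/800) = 187/200 ≈ 0.935000
step 3 [1.5y] zero: DF = P = 8921/10000 ≈ 0.892100
step 4 [2y] zero: DF = P = 1099/1250 ≈ 0.879200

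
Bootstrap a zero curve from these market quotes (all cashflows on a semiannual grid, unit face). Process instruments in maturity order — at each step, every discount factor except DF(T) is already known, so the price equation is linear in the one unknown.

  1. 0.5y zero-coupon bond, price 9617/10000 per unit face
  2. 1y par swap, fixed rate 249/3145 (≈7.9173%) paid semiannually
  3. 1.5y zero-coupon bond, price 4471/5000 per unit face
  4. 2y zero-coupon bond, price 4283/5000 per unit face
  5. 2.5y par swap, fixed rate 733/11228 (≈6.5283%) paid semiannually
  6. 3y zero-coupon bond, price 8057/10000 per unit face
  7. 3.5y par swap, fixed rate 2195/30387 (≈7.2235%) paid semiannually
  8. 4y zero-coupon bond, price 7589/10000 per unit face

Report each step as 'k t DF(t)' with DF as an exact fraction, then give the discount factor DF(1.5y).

1 1/2 9617/10000
2 1 9253/10000
3 3/2 4471/5000
4 2 4283/5000
5 5/2 4267/5000
6 3 8057/10000
7 7/2 1561/2000
8 4 7589/10000
DF(1.5y) = 4471/5000 ≈ 0.894200

step 1 [0.5y] zero: DF = P = 9617/10000 ≈ 0.961700
step 2 [1y] swap r/2=249/6290: DF=(1 − 249/6290·(0.961700))/(1+249/6290) = 9253/10000 ≈ 0.925300
step 3 [1.5y] zero: DF = P = 4471/5000 ≈ 0.894200
step 4 [2y] zero: DF = P = 4283/5000 ≈ 0.856600
step 5 [2.5y] swap r/2=733/22456: DF=(1 − 733/22456·(0.961700+0.925300+0.894200+0.856600))/(1+733/22456) = 4267/5000 ≈ 0.853400
step 6 [3y] zero: DF = P = 8057/10000 ≈ 0.805700
step 7 [3.5y] swap r/2=2195/60774: DF=(1 − 2195/60774·(0.961700+0.925300+0.894200+0.856600+0.853400+0.805700))/(1+2195/60774) = 1561/2000 ≈ 0.780500
step 8 [4y] zero: DF = P = 7589/10000 ≈ 0.758900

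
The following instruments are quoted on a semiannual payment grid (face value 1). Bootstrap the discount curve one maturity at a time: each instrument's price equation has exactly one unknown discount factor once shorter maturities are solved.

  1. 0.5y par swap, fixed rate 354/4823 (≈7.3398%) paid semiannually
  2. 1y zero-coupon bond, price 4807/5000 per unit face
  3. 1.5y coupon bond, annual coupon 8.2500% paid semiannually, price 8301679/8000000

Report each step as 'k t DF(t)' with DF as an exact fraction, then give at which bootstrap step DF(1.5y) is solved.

1 1/2 4823/5000
2 1 4807/5000
3 3/2 9203/10000
DF(1.5y) is solved at step 3

step 1 [0.5y] swap r/2=177/4823: DF=(1 − 177/4823·(0))/(1+177/4823) = 4823/5000 ≈ 0.964600
step 2 [1y] zero: DF = P = 4807/5000 ≈ 0.961400
step 3 [1.5y] bond c/2=33/800: DF=(8301679/8000000 − 33/800·(0.964600+0.961400))/(1+33/800) = 9203/10000 ≈ 0.920300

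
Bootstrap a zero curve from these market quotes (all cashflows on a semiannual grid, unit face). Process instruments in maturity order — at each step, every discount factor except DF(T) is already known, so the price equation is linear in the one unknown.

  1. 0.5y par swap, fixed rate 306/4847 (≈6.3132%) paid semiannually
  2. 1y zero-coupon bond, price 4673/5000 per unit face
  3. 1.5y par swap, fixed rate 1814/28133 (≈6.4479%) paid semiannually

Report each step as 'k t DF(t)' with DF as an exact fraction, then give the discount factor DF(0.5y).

step 1 [0.5y] swap r/2=153/4847: DF=(1 − 153/4847·(0))/(1+153/4847) = 4847/5000 ≈ 0.969400
step 2 [1y] zero: DF = P = 4673/5000 ≈ 0.934600
step 3 [1.5y] swap r/2=907/28133: DF=(1 − 907/28133·(0.969400+0.934600))/(1+907/28133) = 9093/10000 ≈ 0.909300

1 1/2 4847/5000
2 1 4673/5000
3 3/2 9093/10000
DF(0.5y) = 4847/5000 ≈ 0.969400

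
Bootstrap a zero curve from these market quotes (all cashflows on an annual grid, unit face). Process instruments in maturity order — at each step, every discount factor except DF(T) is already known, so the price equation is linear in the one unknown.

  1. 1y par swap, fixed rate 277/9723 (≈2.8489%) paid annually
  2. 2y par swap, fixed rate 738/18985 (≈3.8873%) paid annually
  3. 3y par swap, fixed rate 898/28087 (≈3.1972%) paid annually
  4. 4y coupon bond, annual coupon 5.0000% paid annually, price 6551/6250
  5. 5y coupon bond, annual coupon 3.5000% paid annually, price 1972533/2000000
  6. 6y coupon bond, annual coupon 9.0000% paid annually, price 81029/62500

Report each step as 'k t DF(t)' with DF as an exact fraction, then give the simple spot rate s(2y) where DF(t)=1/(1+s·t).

1 1 9723/10000
2 2 4631/5000
3 3 4551/5000
4 4 1729/2000
5 5 8287/10000
6 6 8177/10000
s(2y) = (1/(4631/5000) − 1)/(2) = 369/9262 ≈ 3.9840%

step 1 [1y] swap r/1=277/9723: DF=(1 − 277/9723·(0))/(1+277/9723) = 9723/10000 ≈ 0.972300
step 2 [2y] swap r/1=738/18985: DF=(1 − 738/18985·(0.972300))/(1+738/18985) = 4631/5000 ≈ 0.926200
step 3 [3y] swap r/1=898/28087: DF=(1 − 898/28087·(0.972300+0.926200))/(1+898/28087) = 4551/5000 ≈ 0.910200
step 4 [4y] bond c/1=1/20: DF=(6551/6250 − 1/20·(0.972300+0.926200+0.910200))/(1+1/20) = 1729/2000 ≈ 0.864500
step 5 [5y] bond c/1=7/200: DF=(1972533/2000000 − 7/200·(0.972300+0.926200+0.910200+0.864500))/(1+7/200) = 8287/10000 ≈ 0.828700
step 6 [6y] bond c/1=9/100: DF=(81029/62500 − 9/100·(0.972300+0.926200+0.910200+0.864500+0.828700))/(1+9/100) = 8177/10000 ≈ 0.817700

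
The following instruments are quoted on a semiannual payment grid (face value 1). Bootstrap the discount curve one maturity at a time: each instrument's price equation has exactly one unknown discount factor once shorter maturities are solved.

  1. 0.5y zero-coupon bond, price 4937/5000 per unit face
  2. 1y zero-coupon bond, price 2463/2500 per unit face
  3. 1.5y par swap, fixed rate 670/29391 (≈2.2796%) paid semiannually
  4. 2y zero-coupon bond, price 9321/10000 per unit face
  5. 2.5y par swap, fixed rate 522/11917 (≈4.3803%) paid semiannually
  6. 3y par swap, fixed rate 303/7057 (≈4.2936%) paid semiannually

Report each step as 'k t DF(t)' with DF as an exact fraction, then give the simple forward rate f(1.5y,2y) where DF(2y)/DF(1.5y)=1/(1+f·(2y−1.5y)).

step 1 [0.5y] zero: DF = P = 4937/5000 ≈ 0.987400
step 2 [1y] zero: DF = P = 2463/2500 ≈ 0.985200
step 3 [1.5y] swap r/2=335/29391: DF=(1 − 335/29391·(0.987400+0.985200))/(1+335/29391) = 1933/2000 ≈ 0.966500
step 4 [2y] zero: DF = P = 9321/10000 ≈ 0.932100
step 5 [2.5y] swap r/2=261/11917: DF=(1 − 261/11917·(0.987400+0.985200+0.966500+0.932100))/(1+261/11917) = 2239/2500 ≈ 0.895600
step 6 [3y] swap r/2=303/14114: DF=(1 − 303/14114·(0.987400+0.985200+0.966500+0.932100+0.895600))/(1+303/14114) = 2197/2500 ≈ 0.878800

1 1/2 4937/5000
2 1 2463/2500
3 3/2 1933/2000
4 2 9321/10000
5 5/2 2239/2500
6 3 2197/2500
f(1.5y,2y) = ((1933/2000)/(9321/10000) − 1)/(1/2) = 688/9321 ≈ 7.3812%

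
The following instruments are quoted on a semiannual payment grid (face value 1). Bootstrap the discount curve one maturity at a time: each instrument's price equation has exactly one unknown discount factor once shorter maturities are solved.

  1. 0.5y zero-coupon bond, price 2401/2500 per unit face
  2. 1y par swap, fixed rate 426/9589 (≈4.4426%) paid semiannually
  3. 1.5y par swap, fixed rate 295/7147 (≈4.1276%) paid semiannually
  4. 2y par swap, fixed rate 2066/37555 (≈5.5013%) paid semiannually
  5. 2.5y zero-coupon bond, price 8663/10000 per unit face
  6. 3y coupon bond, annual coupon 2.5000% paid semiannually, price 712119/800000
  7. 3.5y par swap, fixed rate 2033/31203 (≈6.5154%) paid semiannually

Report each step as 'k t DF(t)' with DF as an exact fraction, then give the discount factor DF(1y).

1 1/2 2401/2500
2 1 4787/5000
3 3/2 941/1000
4 2 8967/10000
5 5/2 8663/10000
6 3 8221/10000
7 7/2 7967/10000
DF(1y) = 4787/5000 ≈ 0.957400

step 1 [0.5y] zero: DF = P = 2401/2500 ≈ 0.960400
step 2 [1y] swap r/2=213/9589: DF=(1 − 213/9589·(0.960400))/(1+213/9589) = 4787/5000 ≈ 0.957400
step 3 [1.5y] swap r/2=295/14294: DF=(1 − 295/14294·(0.960400+0.957400))/(1+295/14294) = 941/1000 ≈ 0.941000
step 4 [2y] swap r/2=1033/37555: DF=(1 − 1033/37555·(0.960400+0.957400+0.941000))/(1+1033/37555) = 8967/10000 ≈ 0.896700
step 5 [2.5y] zero: DF = P = 8663/10000 ≈ 0.866300
step 6 [3y] bond c/2=1/80: DF=(712119/800000 − 1/80·(0.960400+0.957400+0.941000+0.896700+0.866300))/(1+1/80) = 8221/10000 ≈ 0.822100
step 7 [3.5y] swap r/2=2033/62406: DF=(1 − 2033/62406·(0.960400+0.957400+0.941000+0.896700+0.866300+0.822100))/(1+2033/62406) = 7967/10000 ≈ 0.796700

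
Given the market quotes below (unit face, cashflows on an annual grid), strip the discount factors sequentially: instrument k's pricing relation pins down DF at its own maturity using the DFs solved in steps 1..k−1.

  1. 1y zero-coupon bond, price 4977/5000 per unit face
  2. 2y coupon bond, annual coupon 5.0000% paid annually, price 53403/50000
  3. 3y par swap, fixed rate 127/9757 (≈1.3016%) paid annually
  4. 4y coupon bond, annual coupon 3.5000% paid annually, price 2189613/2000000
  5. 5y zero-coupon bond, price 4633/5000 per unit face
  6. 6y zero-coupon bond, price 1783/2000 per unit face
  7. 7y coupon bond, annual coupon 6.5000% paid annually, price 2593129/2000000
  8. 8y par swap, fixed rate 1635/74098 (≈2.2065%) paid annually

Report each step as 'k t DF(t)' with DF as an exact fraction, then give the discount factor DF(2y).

step 1 [1y] zero: DF = P = 4977/5000 ≈ 0.995400
step 2 [2y] bond c/1=1/20: DF=(53403/50000 − 1/20·(0.995400))/(1+1/20) = 4849/5000 ≈ 0.969800
step 3 [3y] swap r/1=127/9757: DF=(1 − 127/9757·(0.995400+0.969800))/(1+127/9757) = 9619/10000 ≈ 0.961900
step 4 [4y] bond c/1=7/200: DF=(2189613/2000000 − 7/200·(0.995400+0.969800+0.961900))/(1+7/200) = 2397/2500 ≈ 0.958800
step 5 [5y] zero: DF = P = 4633/5000 ≈ 0.926600
step 6 [6y] zero: DF = P = 1783/2000 ≈ 0.891500
step 7 [7y] bond c/1=13/200: DF=(2593129/2000000 − 13/200·(0.995400+0.969800+0.961900+0.958800+0.926600+0.891500))/(1+13/200) = 8693/10000 ≈ 0.869300
step 8 [8y] swap r/1=1635/74098: DF=(1 − 1635/74098·(0.995400+0.969800+0.961900+0.958800+0.926600+0.891500+0.869300))/(1+1635/74098) = 1673/2000 ≈ 0.836500

1 1 4977/5000
2 2 4849/5000
3 3 9619/10000
4 4 2397/2500
5 5 4633/5000
6 6 1783/2000
7 7 8693/10000
8 8 1673/2000
DF(2y) = 4849/5000 ≈ 0.969800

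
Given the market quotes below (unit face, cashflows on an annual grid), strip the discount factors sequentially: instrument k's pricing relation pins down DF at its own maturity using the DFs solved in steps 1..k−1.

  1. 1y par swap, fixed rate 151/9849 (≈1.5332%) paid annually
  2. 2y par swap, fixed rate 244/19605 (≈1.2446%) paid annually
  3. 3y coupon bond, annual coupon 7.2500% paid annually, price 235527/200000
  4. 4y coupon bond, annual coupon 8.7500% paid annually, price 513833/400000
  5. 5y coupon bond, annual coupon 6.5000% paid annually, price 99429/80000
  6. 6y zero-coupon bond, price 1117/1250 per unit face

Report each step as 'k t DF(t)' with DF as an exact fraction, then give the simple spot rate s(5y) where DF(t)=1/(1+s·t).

step 1 [1y] swap r/1=151/9849: DF=(1 − 151/9849·(0))/(1+151/9849) = 9849/10000 ≈ 0.984900
step 2 [2y] swap r/1=244/19605: DF=(1 − 244/19605·(0.984900))/(1+244/19605) = 2439/2500 ≈ 0.975600
step 3 [3y] bond c/1=29/400: DF=(235527/200000 − 29/400·(0.984900+0.975600))/(1+29/400) = 1931/2000 ≈ 0.965500
step 4 [4y] bond c/1=7/80: DF=(513833/400000 − 7/80·(0.984900+0.975600+0.965500))/(1+7/80) = 4729/5000 ≈ 0.945800
step 5 [5y] bond c/1=13/200: DF=(99429/80000 − 13/200·(0.984900+0.975600+0.965500+0.945800))/(1+13/200) = 9307/10000 ≈ 0.930700
step 6 [6y] zero: DF = P = 1117/1250 ≈ 0.893600

1 1 9849/10000
2 2 2439/2500
3 3 1931/2000
4 4 4729/5000
5 5 9307/10000
6 6 1117/1250
s(5y) = (1/(9307/10000) − 1)/(5) = 693/46535 ≈ 1.4892%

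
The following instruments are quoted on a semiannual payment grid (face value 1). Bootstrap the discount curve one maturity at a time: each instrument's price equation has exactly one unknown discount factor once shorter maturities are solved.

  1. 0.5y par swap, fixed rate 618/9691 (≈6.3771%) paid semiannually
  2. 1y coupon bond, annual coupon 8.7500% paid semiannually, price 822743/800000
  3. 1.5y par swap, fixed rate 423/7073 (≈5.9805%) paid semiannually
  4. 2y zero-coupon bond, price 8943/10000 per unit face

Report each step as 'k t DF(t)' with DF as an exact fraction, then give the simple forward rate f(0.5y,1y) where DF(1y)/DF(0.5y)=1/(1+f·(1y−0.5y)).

1 1/2 9691/10000
2 1 9447/10000
3 3/2 4577/5000
4 2 8943/10000
f(0.5y,1y) = ((9691/10000)/(9447/10000) − 1)/(1/2) = 488/9447 ≈ 5.1657%

step 1 [0.5y] swap r/2=309/9691: DF=(1 − 309/9691·(0))/(1+309/9691) = 9691/10000 ≈ 0.969100
step 2 [1y] bond c/2=7/160: DF=(822743/800000 − 7/160·(0.969100))/(1+7/160) = 9447/10000 ≈ 0.944700
step 3 [1.5y] swap r/2=423/14146: DF=(1 − 423/14146·(0.969100+0.944700))/(1+423/14146) = 4577/5000 ≈ 0.915400
step 4 [2y] zero: DF = P = 8943/10000 ≈ 0.894300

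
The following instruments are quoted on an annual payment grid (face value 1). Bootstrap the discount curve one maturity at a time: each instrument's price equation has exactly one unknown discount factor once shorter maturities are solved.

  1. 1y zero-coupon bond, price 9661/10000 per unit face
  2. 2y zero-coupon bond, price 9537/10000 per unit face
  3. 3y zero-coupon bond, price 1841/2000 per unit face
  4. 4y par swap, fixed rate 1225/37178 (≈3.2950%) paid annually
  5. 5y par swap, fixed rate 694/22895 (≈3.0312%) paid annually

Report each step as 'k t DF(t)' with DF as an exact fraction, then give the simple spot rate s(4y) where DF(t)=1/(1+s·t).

1 1 9661/10000
2 2 9537/10000
3 3 1841/2000
4 4 351/400
5 5 2153/2500
s(4y) = (1/(351/400) − 1)/(4) = 49/1404 ≈ 3.4900%

step 1 [1y] zero: DF = P = 9661/10000 ≈ 0.966100
step 2 [2y] zero: DF = P = 9537/10000 ≈ 0.953700
step 3 [3y] zero: DF = P = 1841/2000 ≈ 0.920500
step 4 [4y] swap r/1=1225/37178: DF=(1 − 1225/37178·(0.966100+0.953700+0.920500))/(1+1225/37178) = 351/400 ≈ 0.877500
step 5 [5y] swap r/1=694/22895: DF=(1 − 694/22895·(0.966100+0.953700+0.920500+0.877500))/(1+694/22895) = 2153/2500 ≈ 0.861200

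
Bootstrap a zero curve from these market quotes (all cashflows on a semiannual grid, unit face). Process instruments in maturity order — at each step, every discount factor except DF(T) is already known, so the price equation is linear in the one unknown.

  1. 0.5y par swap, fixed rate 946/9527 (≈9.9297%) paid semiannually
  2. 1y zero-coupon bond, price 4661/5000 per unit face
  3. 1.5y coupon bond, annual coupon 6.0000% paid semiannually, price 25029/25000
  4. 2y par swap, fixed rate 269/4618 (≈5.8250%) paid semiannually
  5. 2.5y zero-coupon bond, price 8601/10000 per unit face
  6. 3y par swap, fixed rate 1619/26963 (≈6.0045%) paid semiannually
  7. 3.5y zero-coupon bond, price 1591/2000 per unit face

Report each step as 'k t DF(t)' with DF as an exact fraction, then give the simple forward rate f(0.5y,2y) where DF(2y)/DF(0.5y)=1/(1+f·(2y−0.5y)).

1 1/2 9527/10000
2 1 4661/5000
3 3/2 9171/10000
4 2 2231/2500
5 5/2 8601/10000
6 3 8381/10000
7 7/2 1591/2000
f(0.5y,2y) = ((9527/10000)/(2231/2500) − 1)/(3/2) = 201/4462 ≈ 4.5047%

step 1 [0.5y] swap r/2=473/9527: DF=(1 − 473/9527·(0))/(1+473/9527) = 9527/10000 ≈ 0.952700
step 2 [1y] zero: DF = P = 4661/5000 ≈ 0.932200
step 3 [1.5y] bond c/2=3/100: DF=(25029/25000 − 3/100·(0.952700+0.932200))/(1+3/100) = 9171/10000 ≈ 0.917100
step 4 [2y] swap r/2=269/9236: DF=(1 − 269/9236·(0.952700+0.932200+0.917100))/(1+269/9236) = 2231/2500 ≈ 0.892400
step 5 [2.5y] zero: DF = P = 8601/10000 ≈ 0.860100
step 6 [3y] swap r/2=1619/53926: DF=(1 − 1619/53926·(0.952700+0.932200+0.917100+0.892400+0.860100))/(1+1619/53926) = 8381/10000 ≈ 0.838100
step 7 [3.5y] zero: DF = P = 1591/2000 ≈ 0.795500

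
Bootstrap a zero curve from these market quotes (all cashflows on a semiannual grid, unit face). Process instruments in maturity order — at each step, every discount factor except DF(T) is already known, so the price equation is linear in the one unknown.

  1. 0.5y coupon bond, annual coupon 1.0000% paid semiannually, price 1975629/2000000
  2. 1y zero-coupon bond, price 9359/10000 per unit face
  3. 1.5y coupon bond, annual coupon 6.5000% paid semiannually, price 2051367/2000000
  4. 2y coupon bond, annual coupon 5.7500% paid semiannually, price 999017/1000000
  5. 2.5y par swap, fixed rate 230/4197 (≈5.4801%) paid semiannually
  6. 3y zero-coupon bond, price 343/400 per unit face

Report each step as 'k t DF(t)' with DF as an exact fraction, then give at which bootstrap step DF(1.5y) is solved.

1 1/2 9829/10000
2 1 9359/10000
3 3/2 933/1000
4 2 4457/5000
5 5/2 1747/2000
6 3 343/400
DF(1.5y) is solved at step 3

step 1 [0.5y] bond c/2=1/200: DF=(1975629/2000000 − 1/200·(0))/(1+1/200) = 9829/10000 ≈ 0.982900
step 2 [1y] zero: DF = P = 9359/10000 ≈ 0.935900
step 3 [1.5y] bond c/2=13/400: DF=(2051367/2000000 − 13/400·(0.982900+0.935900))/(1+13/400) = 933/1000 ≈ 0.933000
step 4 [2y] bond c/2=23/800: DF=(999017/1000000 − 23/800·(0.982900+0.935900+0.933000))/(1+23/800) = 4457/5000 ≈ 0.891400
step 5 [2.5y] swap r/2=115/4197: DF=(1 − 115/4197·(0.982900+0.935900+0.933000+0.891400))/(1+115/4197) = 1747/2000 ≈ 0.873500
step 6 [3y] zero: DF = P = 343/400 ≈ 0.857500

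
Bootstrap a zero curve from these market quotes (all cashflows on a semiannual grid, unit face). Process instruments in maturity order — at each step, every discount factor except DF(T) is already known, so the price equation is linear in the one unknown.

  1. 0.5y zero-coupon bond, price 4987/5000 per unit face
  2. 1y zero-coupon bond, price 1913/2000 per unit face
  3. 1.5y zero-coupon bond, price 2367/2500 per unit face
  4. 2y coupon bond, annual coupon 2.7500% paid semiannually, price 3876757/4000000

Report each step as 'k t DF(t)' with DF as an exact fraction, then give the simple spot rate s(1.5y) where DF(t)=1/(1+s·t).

step 1 [0.5y] zero: DF = P = 4987/5000 ≈ 0.997400
step 2 [1y] zero: DF = P = 1913/2000 ≈ 0.956500
step 3 [1.5y] zero: DF = P = 2367/2500 ≈ 0.946800
step 4 [2y] bond c/2=11/800: DF=(3876757/4000000 − 11/800·(0.997400+0.956500+0.946800))/(1+11/800) = 9167/10000 ≈ 0.916700

1 1/2 4987/5000
2 1 1913/2000
3 3/2 2367/2500
4 2 9167/10000
s(1.5y) = (1/(2367/2500) − 1)/(3/2) = 266/7101 ≈ 3.7460%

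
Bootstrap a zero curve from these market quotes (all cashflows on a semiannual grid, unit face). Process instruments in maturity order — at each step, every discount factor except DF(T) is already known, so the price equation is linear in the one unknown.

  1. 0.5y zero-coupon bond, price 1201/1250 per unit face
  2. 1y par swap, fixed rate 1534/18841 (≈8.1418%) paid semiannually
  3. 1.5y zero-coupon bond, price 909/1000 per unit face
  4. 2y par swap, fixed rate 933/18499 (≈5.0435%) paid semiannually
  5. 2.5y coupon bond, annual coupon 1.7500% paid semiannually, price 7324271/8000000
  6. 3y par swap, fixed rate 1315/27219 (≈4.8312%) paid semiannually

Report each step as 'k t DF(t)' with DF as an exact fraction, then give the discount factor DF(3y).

step 1 [0.5y] zero: DF = P = 1201/1250 ≈ 0.960800
step 2 [1y] swap r/2=767/18841: DF=(1 − 767/18841·(0.960800))/(1+767/18841) = 9233/10000 ≈ 0.923300
step 3 [1.5y] zero: DF = P = 909/1000 ≈ 0.909000
step 4 [2y] swap r/2=933/36998: DF=(1 − 933/36998·(0.960800+0.923300+0.909000))/(1+933/36998) = 9067/10000 ≈ 0.906700
step 5 [2.5y] bond c/2=7/800: DF=(7324271/8000000 − 7/800·(0.960800+0.923300+0.909000+0.906700))/(1+7/800) = 1751/2000 ≈ 0.875500
step 6 [3y] swap r/2=1315/54438: DF=(1 − 1315/54438·(0.960800+0.923300+0.909000+0.906700+0.875500))/(1+1315/54438) = 1737/2000 ≈ 0.868500

1 1/2 1201/1250
2 1 9233/10000
3 3/2 909/1000
4 2 9067/10000
5 5/2 1751/2000
6 3 1737/2000
DF(3y) = 1737/2000 ≈ 0.868500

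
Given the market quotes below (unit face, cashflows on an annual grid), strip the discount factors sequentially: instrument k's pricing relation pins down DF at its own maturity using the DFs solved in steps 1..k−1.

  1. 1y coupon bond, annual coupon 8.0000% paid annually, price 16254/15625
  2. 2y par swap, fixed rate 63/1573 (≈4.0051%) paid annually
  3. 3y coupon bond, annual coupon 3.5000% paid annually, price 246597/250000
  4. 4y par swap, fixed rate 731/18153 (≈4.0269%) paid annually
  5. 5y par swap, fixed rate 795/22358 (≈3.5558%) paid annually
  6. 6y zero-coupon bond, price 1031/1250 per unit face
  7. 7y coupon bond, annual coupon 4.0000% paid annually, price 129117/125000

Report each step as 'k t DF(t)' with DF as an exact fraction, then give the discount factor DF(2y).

1 1 602/625
2 2 2311/2500
3 3 2223/2500
4 4 4269/5000
5 5 841/1000
6 6 1031/1250
7 7 1579/2000
DF(2y) = 2311/2500 ≈ 0.924400

step 1 [1y] bond c/1=2/25: DF=(16254/15625 − 2/25·(0))/(1+2/25) = 602/625 ≈ 0.963200
step 2 [2y] swap r/1=63/1573: DF=(1 − 63/1573·(0.963200))/(1+63/1573) = 2311/2500 ≈ 0.924400
step 3 [3y] bond c/1=7/200: DF=(246597/250000 − 7/200·(0.963200+0.924400))/(1+7/200) = 2223/2500 ≈ 0.889200
step 4 [4y] swap r/1=731/18153: DF=(1 − 731/18153·(0.963200+0.924400+0.889200))/(1+731/18153) = 4269/5000 ≈ 0.853800
step 5 [5y] swap r/1=795/22358: DF=(1 − 795/22358·(0.963200+0.924400+0.889200+0.853800))/(1+795/22358) = 841/1000 ≈ 0.841000
step 6 [6y] zero: DF = P = 1031/1250 ≈ 0.824800
step 7 [7y] bond c/1=1/25: DF=(129117/125000 − 1/25·(0.963200+0.924400+0.889200+0.853800+0.841000+0.824800))/(1+1/25) = 1579/2000 ≈ 0.789500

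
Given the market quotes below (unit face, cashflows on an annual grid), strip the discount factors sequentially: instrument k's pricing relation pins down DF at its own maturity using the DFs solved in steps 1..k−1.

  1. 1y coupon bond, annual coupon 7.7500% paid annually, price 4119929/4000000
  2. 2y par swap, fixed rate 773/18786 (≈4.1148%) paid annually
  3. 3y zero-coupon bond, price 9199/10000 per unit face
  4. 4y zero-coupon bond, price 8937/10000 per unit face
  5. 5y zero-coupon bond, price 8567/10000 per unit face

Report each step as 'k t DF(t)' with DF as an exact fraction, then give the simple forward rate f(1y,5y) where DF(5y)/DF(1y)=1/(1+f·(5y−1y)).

step 1 [1y] bond c/1=31/400: DF=(4119929/4000000 − 31/400·(0))/(1+31/400) = 9559/10000 ≈ 0.955900
step 2 [2y] swap r/1=773/18786: DF=(1 − 773/18786·(0.955900))/(1+773/18786) = 9227/10000 ≈ 0.922700
step 3 [3y] zero: DF = P = 9199/10000 ≈ 0.919900
step 4 [4y] zero: DF = P = 8937/10000 ≈ 0.893700
step 5 [5y] zero: DF = P = 8567/10000 ≈ 0.856700

1 1 9559/10000
2 2 9227/10000
3 3 9199/10000
4 4 8937/10000
5 5 8567/10000
f(1y,5y) = ((9559/10000)/(8567/10000) − 1)/(4) = 248/8567 ≈ 2.8948%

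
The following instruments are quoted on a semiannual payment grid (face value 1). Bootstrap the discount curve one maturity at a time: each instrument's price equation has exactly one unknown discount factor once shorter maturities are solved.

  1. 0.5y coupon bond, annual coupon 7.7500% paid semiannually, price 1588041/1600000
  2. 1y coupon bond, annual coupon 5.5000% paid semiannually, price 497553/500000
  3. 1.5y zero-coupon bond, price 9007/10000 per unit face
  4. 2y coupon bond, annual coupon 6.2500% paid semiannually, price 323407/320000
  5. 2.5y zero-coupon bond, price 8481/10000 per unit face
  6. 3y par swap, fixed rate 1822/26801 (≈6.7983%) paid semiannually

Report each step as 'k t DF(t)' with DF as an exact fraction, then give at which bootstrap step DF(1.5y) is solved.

step 1 [0.5y] bond c/2=31/800: DF=(1588041/1600000 − 31/800·(0))/(1+31/800) = 1911/2000 ≈ 0.955500
step 2 [1y] bond c/2=11/400: DF=(497553/500000 − 11/400·(0.955500))/(1+11/400) = 9429/10000 ≈ 0.942900
step 3 [1.5y] zero: DF = P = 9007/10000 ≈ 0.900700
step 4 [2y] bond c/2=1/32: DF=(323407/320000 − 1/32·(0.955500+0.942900+0.900700))/(1+1/32) = 1119/1250 ≈ 0.895200
step 5 [2.5y] zero: DF = P = 8481/10000 ≈ 0.848100
step 6 [3y] swap r/2=911/26801: DF=(1 − 911/26801·(0.955500+0.942900+0.900700+0.895200+0.848100))/(1+911/26801) = 4089/5000 ≈ 0.817800

1 1/2 1911/2000
2 1 9429/10000
3 3/2 9007/10000
4 2 1119/1250
5 5/2 8481/10000
6 3 4089/5000
DF(1.5y) is solved at step 3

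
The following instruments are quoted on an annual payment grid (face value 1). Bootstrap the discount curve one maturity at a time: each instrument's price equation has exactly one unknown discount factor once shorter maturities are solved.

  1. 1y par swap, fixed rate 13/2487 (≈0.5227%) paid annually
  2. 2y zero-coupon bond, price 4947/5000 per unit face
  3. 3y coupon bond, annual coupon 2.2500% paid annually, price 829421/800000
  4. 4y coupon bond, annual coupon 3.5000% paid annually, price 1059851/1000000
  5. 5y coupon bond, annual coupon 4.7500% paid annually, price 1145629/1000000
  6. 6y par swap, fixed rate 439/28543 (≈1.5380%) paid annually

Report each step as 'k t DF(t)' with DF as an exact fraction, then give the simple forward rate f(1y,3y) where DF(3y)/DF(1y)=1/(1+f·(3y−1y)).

1 1 2487/2500
2 2 4947/5000
3 3 9703/10000
4 4 9241/10000
5 5 4589/5000
6 6 4561/5000
f(1y,3y) = ((2487/2500)/(9703/10000) − 1)/(2) = 245/19406 ≈ 1.2625%

step 1 [1y] swap r/1=13/2487: DF=(1 − 13/2487·(0))/(1+13/2487) = 2487/2500 ≈ 0.994800
step 2 [2y] zero: DF = P = 4947/5000 ≈ 0.989400
step 3 [3y] bond c/1=9/400: DF=(829421/800000 − 9/400·(0.994800+0.989400))/(1+9/400) = 9703/10000 ≈ 0.970300
step 4 [4y] bond c/1=7/200: DF=(1059851/1000000 − 7/200·(0.994800+0.989400+0.970300))/(1+7/200) = 9241/10000 ≈ 0.924100
step 5 [5y] bond c/1=19/400: DF=(1145629/1000000 − 19/400·(0.994800+0.989400+0.970300+0.924100))/(1+19/400) = 4589/5000 ≈ 0.917800
step 6 [6y] swap r/1=439/28543: DF=(1 − 439/28543·(0.994800+0.989400+0.970300+0.924100+0.917800))/(1+439/28543) = 4561/5000 ≈ 0.912200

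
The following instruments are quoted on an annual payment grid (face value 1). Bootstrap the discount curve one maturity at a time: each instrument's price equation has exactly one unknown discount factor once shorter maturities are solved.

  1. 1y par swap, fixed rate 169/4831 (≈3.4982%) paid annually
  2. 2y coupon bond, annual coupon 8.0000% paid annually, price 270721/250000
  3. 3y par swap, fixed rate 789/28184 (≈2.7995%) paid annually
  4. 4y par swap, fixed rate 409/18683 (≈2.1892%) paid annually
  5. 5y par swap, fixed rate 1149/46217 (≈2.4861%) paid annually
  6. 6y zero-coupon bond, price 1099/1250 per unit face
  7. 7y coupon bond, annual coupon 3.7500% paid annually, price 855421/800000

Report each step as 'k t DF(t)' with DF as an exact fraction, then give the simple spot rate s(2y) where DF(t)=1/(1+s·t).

step 1 [1y] swap r/1=169/4831: DF=(1 − 169/4831·(0))/(1+169/4831) = 4831/5000 ≈ 0.966200
step 2 [2y] bond c/1=2/25: DF=(270721/250000 − 2/25·(0.966200))/(1+2/25) = 9311/10000 ≈ 0.931100
step 3 [3y] swap r/1=789/28184: DF=(1 − 789/28184·(0.966200+0.931100))/(1+789/28184) = 9211/10000 ≈ 0.921100
step 4 [4y] swap r/1=409/18683: DF=(1 − 409/18683·(0.966200+0.931100+0.921100))/(1+409/18683) = 4591/5000 ≈ 0.918200
step 5 [5y] swap r/1=1149/46217: DF=(1 − 1149/46217·(0.966200+0.931100+0.921100+0.918200))/(1+1149/46217) = 8851/10000 ≈ 0.885100
step 6 [6y] zero: DF = P = 1099/1250 ≈ 0.879200
step 7 [7y] bond c/1=3/80: DF=(855421/800000 − 3/80·(0.966200+0.931100+0.921100+0.918200+0.885100+0.879200))/(1+3/80) = 4159/5000 ≈ 0.831800

1 1 4831/5000
2 2 9311/10000
3 3 9211/10000
4 4 4591/5000
5 5 8851/10000
6 6 1099/1250
7 7 4159/5000
s(2y) = (1/(9311/10000) − 1)/(2) = 689/18622 ≈ 3.6999%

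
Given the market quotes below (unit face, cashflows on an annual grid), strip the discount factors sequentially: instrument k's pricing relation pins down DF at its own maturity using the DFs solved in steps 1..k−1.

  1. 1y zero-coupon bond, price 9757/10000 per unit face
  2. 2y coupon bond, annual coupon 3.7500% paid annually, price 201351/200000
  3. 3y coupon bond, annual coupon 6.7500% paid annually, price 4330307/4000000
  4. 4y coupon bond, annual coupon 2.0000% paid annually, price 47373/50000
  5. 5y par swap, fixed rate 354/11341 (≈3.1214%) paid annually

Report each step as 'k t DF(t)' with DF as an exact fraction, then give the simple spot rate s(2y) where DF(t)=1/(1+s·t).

step 1 [1y] zero: DF = P = 9757/10000 ≈ 0.975700
step 2 [2y] bond c/1=3/80: DF=(201351/200000 − 3/80·(0.975700))/(1+3/80) = 9351/10000 ≈ 0.935100
step 3 [3y] bond c/1=27/400: DF=(4330307/4000000 − 27/400·(0.975700+0.935100))/(1+27/400) = 8933/10000 ≈ 0.893300
step 4 [4y] bond c/1=1/50: DF=(47373/50000 − 1/50·(0.975700+0.935100+0.893300))/(1+1/50) = 8739/10000 ≈ 0.873900
step 5 [5y] swap r/1=354/11341: DF=(1 − 354/11341·(0.975700+0.935100+0.893300+0.873900))/(1+354/11341) = 1073/1250 ≈ 0.858400

1 1 9757/10000
2 2 9351/10000
3 3 8933/10000
4 4 8739/10000
5 5 1073/1250
s(2y) = (1/(9351/10000) − 1)/(2) = 649/18702 ≈ 3.4702%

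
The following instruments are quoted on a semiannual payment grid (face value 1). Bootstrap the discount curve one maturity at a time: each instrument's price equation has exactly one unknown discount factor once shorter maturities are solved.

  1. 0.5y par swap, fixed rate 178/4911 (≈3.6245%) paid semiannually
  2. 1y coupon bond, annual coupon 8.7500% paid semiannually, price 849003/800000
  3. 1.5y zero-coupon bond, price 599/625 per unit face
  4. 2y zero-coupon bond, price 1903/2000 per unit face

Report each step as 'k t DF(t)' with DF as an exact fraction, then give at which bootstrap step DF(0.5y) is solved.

step 1 [0.5y] swap r/2=89/4911: DF=(1 − 89/4911·(0))/(1+89/4911) = 4911/5000 ≈ 0.982200
step 2 [1y] bond c/2=7/160: DF=(849003/800000 − 7/160·(0.982200))/(1+7/160) = 2439/2500 ≈ 0.975600
step 3 [1.5y] zero: DF = P = 599/625 ≈ 0.958400
step 4 [2y] zero: DF = P = 1903/2000 ≈ 0.951500

1 1/2 4911/5000
2 1 2439/2500
3 3/2 599/625
4 2 1903/2000
DF(0.5y) is solved at step 1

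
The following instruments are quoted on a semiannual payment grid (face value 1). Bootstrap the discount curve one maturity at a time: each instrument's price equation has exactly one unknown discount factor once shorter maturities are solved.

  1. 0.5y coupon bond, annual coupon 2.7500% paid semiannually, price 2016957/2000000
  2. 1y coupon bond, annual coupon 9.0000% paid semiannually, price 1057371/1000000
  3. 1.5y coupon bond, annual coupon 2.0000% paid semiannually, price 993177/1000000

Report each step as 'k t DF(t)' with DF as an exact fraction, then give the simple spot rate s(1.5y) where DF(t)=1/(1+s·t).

step 1 [0.5y] bond c/2=11/800: DF=(2016957/2000000 − 11/800·(0))/(1+11/800) = 2487/2500 ≈ 0.994800
step 2 [1y] bond c/2=9/200: DF=(1057371/1000000 − 9/200·(0.994800))/(1+9/200) = 969/1000 ≈ 0.969000
step 3 [1.5y] bond c/2=1/100: DF=(993177/1000000 − 1/100·(0.994800+0.969000))/(1+1/100) = 9639/10000 ≈ 0.963900

1 1/2 2487/2500
2 1 969/1000
3 3/2 9639/10000
s(1.5y) = (1/(9639/10000) − 1)/(3/2) = 722/28917 ≈ 2.4968%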